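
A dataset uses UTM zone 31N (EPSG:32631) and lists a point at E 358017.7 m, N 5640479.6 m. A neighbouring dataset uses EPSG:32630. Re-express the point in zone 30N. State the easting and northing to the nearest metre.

UTM 31N → geographic: φ = 50.89850020°, λ = 0.98090065°.
UTM 30N (λ₀ = -3°) forward: E = 779901.237 m, N = 5646089.219 m.

E 779901 m, N 5646089 m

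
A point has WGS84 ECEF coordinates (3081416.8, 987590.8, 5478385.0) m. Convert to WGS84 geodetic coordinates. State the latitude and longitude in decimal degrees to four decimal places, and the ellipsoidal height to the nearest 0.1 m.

lat 59.6000°, lon 17.7706°, h 375.8 m

λ = atan2(Y, X) = 17.77059931°; p = √(X²+Y²) = 3235809.8 m.
Bowring's method on WGS84 (a = 6378137 m, b = 6356752.314 m) gives φ = 59.60000041°, h = 375.822 m.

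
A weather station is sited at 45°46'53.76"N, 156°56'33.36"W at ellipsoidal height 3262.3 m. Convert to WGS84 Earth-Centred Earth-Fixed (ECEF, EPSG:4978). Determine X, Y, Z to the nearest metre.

X -4101887 m, Y -1745999 m, Z 4550690 m

WGS84: a = 6378137 m, e² = 0.006694380; N(φ) = a/√(1−e²sin²φ) = 6389130.972 m.
X = (N+h)·cosφ·cosλ = -4101886.531 m; Y = (N+h)·cosφ·sinλ = -1745999.362 m; Z = (N(1−e²)+h)·sinφ = 4550689.529 m.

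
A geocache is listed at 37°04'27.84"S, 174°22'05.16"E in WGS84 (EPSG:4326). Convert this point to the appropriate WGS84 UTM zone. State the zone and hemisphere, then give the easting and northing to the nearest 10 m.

Zone 60S: E 266030 m, N 5893630 m

Longitude 174.3681° lies in the 6° band [174°, 180°), giving zone 60; latitude is south of the equator, so 60S.
Zone 60 central meridian λ₀ = 6×60 − 183 = 177°; Δλ = -2.6319°.
Transverse Mercator on WGS84 with k₀ = 0.9996 gives E = 266029.570 m, N = 5893633.262 m.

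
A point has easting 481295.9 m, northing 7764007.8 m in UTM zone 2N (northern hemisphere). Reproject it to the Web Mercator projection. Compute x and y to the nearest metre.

x -19090135 m, y 11063055 m

Unproject from UTM 2N (λ₀ = -171°) → φ = 69.98259980°, λ = -171.48960109°.
Web Mercator (R = 6378137 m): x = -19090135.070 m, y = 11063054.666 m.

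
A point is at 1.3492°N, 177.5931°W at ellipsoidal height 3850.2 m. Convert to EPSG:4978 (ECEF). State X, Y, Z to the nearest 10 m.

X -6374600 m, Y -267940 m, Z 149260 m

WGS84: a = 6378137 m, e² = 0.006694380; N(φ) = a/√(1−e²sin²φ) = 6378148.836 m.
X = (N+h)·cosφ·cosλ = -6374600.918 m; Y = (N+h)·cosφ·sinλ = -267943.970 m; Z = (N(1−e²)+h)·sinφ = 149263.959 m.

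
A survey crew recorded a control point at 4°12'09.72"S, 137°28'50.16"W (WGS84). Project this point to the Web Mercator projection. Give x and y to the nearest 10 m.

Web Mercator is spherical with R = a = 6378137 m.
x = R·λ = 6378137 × -2.399489128 = -15304270.386 m.
y = R·ln tan(π/4 + φ/2) = 6378137 × -0.073416817 = -468262.516 m.

x -15304270 m, y -468260 m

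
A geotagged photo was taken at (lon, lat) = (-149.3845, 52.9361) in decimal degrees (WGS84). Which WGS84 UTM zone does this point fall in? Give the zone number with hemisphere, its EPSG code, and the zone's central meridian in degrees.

UTM zone = ⌊(λ + 180)/6⌋ + 1; -149.3845° ∈ [-150°, -144°) → zone 6.
Hemisphere: N (φ ≥ 0).
Central meridian λ₀ = 6×6 − 183 = -147°.
EPSG code: 32606.

Zone 6N (EPSG:32606), central meridian -147°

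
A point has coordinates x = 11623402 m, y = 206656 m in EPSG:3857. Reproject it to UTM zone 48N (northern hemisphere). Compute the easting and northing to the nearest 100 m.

E 434900 m, N 205200 m

Web Mercator inverse (R = 6378137 m) → φ = 1.85609771°, λ = 104.41479670°.
UTM 48N forward: E = 434914.325 m, N = 205166.051 m.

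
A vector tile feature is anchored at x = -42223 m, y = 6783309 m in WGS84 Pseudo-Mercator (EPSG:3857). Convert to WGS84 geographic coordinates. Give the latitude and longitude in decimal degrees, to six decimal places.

lat 51.906899°, lon -0.379296°

R = 6378137 m. λ = x/R = -0.37929566°.
φ = 2·arctan(exp(y/R)) − 90° = 2·arctan(2.89656) − 90° = 51.90689859°.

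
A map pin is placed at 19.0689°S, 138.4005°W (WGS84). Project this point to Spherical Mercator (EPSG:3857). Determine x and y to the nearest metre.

Web Mercator is spherical with R = a = 6378137 m.
x = R·λ = 6378137 × -2.415544411 = -15406673.186 m.
y = R·ln tan(π/4 + φ/2) = 6378137 × -0.339134994 = -2163049.455 m.

x -15406673 m, y -2163049 m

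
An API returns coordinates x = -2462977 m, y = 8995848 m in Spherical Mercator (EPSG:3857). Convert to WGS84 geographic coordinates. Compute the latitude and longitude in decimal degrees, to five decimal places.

lat 62.57110°, lon -22.12530°

R = 6378137 m. λ = x/R = -22.12529884°.
φ = 2·arctan(exp(y/R)) − 90° = 2·arctan(4.09767) − 90° = 62.57110104°.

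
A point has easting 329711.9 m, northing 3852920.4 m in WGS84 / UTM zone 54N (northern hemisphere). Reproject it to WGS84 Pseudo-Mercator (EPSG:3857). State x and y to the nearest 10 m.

x 15488820 m, y 4137320 m

Unproject from UTM 54N (λ₀ = 141°) → φ = 34.80430034°, λ = 139.13839958°.
Web Mercator (R = 6378137 m): x = 15488815.791 m, y = 4137318.043 m.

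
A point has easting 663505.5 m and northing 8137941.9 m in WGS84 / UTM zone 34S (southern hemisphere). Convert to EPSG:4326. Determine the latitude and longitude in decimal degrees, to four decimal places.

Zone 34S: λ₀ = 21°, k₀ = 0.9996, false easting 500000 m, false northing 10000000 m.
Meridian distance M = (N − FN)/k₀ = -1862803.2 m.
Inverse transverse Mercator on WGS84 gives φ = -16.83610042°, λ = 22.53460010°.

lat -16.8361°, lon 22.5346°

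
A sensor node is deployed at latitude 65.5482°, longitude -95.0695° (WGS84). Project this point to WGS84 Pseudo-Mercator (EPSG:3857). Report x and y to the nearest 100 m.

x -10583100 m, y 9754300 m

Web Mercator is spherical with R = a = 6378137 m.
x = R·λ = 6378137 × -1.659275793 = -10583088.330 m.
y = R·ln tan(π/4 + φ/2) = 6378137 × 1.529329651 = 9754274.032 m.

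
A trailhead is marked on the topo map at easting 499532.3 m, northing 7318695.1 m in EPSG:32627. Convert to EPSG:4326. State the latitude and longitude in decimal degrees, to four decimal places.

Zone 27N: λ₀ = -21°, k₀ = 0.9996, false easting 500000 m.
Meridian distance M = (N − FN)/k₀ = 7321623.7 m.
Inverse transverse Mercator on WGS84 gives φ = 65.98909965°, λ = -21.01030041°.

lat 65.9891°, lon -21.0103°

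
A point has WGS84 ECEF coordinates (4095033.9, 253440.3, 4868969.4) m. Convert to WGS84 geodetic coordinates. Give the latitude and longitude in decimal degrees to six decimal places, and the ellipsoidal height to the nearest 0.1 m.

λ = atan2(Y, X) = 3.54149984°; p = √(X²+Y²) = 4102869.1 m.
Bowring's method on WGS84 (a = 6378137 m, b = 6356752.314 m) gives φ = 50.07009994°, h = 1528.467 m.

lat 50.070100°, lon 3.541500°, h 1528.5 m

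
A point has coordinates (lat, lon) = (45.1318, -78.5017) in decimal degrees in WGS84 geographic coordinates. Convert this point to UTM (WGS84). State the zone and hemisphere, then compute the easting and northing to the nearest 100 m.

Zone 17N: E 696500 m, N 5000600 m

Longitude -78.5017° lies in the 6° band [-84°, -78°), giving zone 17; latitude is north of the equator, so 17N.
Zone 17 central meridian λ₀ = 6×17 − 183 = -81°; Δλ = +2.4983°.
Transverse Mercator on WGS84 with k₀ = 0.9996 gives E = 696452.104 m, N = 5000628.346 m.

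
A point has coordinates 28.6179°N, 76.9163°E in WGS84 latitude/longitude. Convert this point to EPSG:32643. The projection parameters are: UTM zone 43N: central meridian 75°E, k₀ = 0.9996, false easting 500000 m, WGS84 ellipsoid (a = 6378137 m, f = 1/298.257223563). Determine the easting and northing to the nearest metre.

E 687349 m, N 3167154 m

Zone 43 central meridian λ₀ = 6×43 − 183 = 75°; Δλ = +1.9163°.
Transverse Mercator on WGS84 with k₀ = 0.9996 gives E = 687348.806 m, N = 3167154.376 m.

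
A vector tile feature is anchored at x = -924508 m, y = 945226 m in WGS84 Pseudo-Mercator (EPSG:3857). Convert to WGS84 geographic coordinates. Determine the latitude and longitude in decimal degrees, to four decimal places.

R = 6378137 m. λ = x/R = -8.30499667°.
φ = 2·arctan(exp(y/R)) − 90° = 2·arctan(1.15974) − 90° = 8.46019807°.

lat 8.4602°, lon -8.3050°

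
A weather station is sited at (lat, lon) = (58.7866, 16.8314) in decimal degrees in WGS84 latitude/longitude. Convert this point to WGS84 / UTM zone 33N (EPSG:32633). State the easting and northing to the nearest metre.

E 605860 m, N 6517737 m

Zone 33 central meridian λ₀ = 6×33 − 183 = 15°; Δλ = +1.8314°.
Transverse Mercator on WGS84 with k₀ = 0.9996 gives E = 605860.128 m, N = 6517737.338 m.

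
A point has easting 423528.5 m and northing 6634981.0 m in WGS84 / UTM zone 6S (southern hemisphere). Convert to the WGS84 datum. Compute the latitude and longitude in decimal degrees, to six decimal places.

lat -30.414800°, lon -147.796200°

Zone 6S: λ₀ = -147°, k₀ = 0.9996, false easting 500000 m, false northing 10000000 m.
Meridian distance M = (N − FN)/k₀ = -3366365.5 m.
Inverse transverse Mercator on WGS84 gives φ = -30.41479991°, λ = -147.79620013°.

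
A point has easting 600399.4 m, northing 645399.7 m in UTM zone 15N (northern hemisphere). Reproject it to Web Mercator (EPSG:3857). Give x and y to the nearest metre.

x -10251757 m, y 651033 m

Unproject from UTM 15N (λ₀ = -93°) → φ = 5.83819977°, λ = -92.09310034°.
Web Mercator (R = 6378137 m): x = -10251757.036 m, y = 651032.989 m.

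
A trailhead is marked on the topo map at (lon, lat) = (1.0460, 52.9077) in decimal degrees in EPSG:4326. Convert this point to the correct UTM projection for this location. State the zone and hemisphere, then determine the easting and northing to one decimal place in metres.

Zone 31N: E 368593.8 m, N 5863790.6 m

Longitude 1.0460° lies in the 6° band [0°, 6°), giving zone 31; latitude is north of the equator, so 31N.
Zone 31 central meridian λ₀ = 6×31 − 183 = 3°; Δλ = -1.9540°.
Transverse Mercator on WGS84 with k₀ = 0.9996 gives E = 368593.777 m, N = 5863790.639 m.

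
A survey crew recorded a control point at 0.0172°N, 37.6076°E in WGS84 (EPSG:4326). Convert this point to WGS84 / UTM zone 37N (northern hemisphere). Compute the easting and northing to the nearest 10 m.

E 345050 m, N 1900 m

Zone 37 central meridian λ₀ = 6×37 − 183 = 39°; Δλ = -1.3924°.
Transverse Mercator on WGS84 with k₀ = 0.9996 gives E = 345045.393 m, N = 1901.682 m.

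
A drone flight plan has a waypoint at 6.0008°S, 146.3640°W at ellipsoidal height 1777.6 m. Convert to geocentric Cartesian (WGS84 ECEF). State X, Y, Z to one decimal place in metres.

WGS84: a = 6378137 m, e² = 0.006694380; N(φ) = a/√(1−e²sin²φ) = 6378370.336 m.
X = (N+h)·cosφ·cosλ = -5282834.146 m; Y = (N+h)·cosφ·sinλ = -3514693.140 m; Z = (N(1−e²)+h)·sinφ = -662531.776 m.

X -5282834.1 m, Y -3514693.1 m, Z -662531.8 m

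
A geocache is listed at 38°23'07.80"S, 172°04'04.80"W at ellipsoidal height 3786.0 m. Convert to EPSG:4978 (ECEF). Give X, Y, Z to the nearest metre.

X -4961016 m, Y -691222 m, Z -3941425 m

WGS84: a = 6378137 m, e² = 0.006694380; N(φ) = a/√(1−e²sin²φ) = 6386384.616 m.
X = (N+h)·cosφ·cosλ = -4961016.449 m; Y = (N+h)·cosφ·sinλ = -691222.243 m; Z = (N(1−e²)+h)·sinφ = -3941425.415 m.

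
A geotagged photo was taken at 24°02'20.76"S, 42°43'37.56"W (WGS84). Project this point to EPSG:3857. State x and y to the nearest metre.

x -4756359 m, y -2758173 m

Web Mercator is spherical with R = a = 6378137 m.
x = R·λ = 6378137 × -0.745728575 = -4756359.015 m.
y = R·ln tan(π/4 + φ/2) = 6378137 × -0.432441846 = -2758173.339 m.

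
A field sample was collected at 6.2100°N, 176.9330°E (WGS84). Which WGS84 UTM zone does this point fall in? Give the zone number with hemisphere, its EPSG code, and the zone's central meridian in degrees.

Zone 60N (EPSG:32660), central meridian 177°

UTM zone = ⌊(λ + 180)/6⌋ + 1; 176.9330° ∈ [174°, 180°) → zone 60.
Hemisphere: N (φ ≥ 0).
Central meridian λ₀ = 6×60 − 183 = 177°.
EPSG code: 32660.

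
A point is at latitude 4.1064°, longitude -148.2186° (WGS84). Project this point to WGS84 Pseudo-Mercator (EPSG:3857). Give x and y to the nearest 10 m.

x -16499620 m, y 457510 m

Web Mercator is spherical with R = a = 6378137 m.
x = R·λ = 6378137 × -2.586902583 = -16499619.078 m.
y = R·ln tan(π/4 + φ/2) = 6378137 × 0.071731636 = 457514.204 m.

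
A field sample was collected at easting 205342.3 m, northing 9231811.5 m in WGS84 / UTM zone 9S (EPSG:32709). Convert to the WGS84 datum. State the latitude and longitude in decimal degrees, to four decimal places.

Zone 9S: λ₀ = -129°, k₀ = 0.9996, false easting 500000 m, false northing 10000000 m.
Meridian distance M = (N − FN)/k₀ = -768495.9 m.
Inverse transverse Mercator on WGS84 gives φ = -6.94220022°, λ = -131.66649976°.

lat -6.9422°, lon -131.6665°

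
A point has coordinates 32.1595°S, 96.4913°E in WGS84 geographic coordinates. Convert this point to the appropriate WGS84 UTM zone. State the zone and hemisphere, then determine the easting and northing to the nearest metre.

Zone 47S: E 263418 m, N 6439127 m

Longitude 96.4913° lies in the 6° band [96°, 102°), giving zone 47; latitude is south of the equator, so 47S.
Zone 47 central meridian λ₀ = 6×47 − 183 = 99°; Δλ = -2.5087°.
Transverse Mercator on WGS84 with k₀ = 0.9996 gives E = 263417.993 m, N = 6439126.759 m.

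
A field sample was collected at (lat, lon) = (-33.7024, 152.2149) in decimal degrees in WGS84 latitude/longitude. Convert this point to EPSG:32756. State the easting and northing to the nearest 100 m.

Zone 56 central meridian λ₀ = 6×56 − 183 = 153°; Δλ = -0.7851°.
Transverse Mercator on WGS84 with k₀ = 0.9996 gives E = 427244.978 m, N = 6270563.923 m.

E 427200 m, N 6270600 m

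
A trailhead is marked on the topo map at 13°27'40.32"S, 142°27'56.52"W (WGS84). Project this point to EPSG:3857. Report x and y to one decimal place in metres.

x -15859209.2 m, y -1512472.9 m

Web Mercator is spherical with R = a = 6378137 m.
x = R·λ = 6378137 × -2.486495536 = -15859209.180 m.
y = R·ln tan(π/4 + φ/2) = 6378137 × -0.237133959 = -1512472.879 m.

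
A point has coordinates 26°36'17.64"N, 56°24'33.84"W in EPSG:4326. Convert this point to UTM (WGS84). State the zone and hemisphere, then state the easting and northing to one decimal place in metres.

Longitude -56.4094° lies in the 6° band [-60°, -54°), giving zone 21; latitude is north of the equator, so 21N.
Zone 21 central meridian λ₀ = 6×21 − 183 = -57°; Δλ = +0.5906°.
Transverse Mercator on WGS84 with k₀ = 0.9996 gives E = 558800.513 m, N = 2942811.228 m.

Zone 21N: E 558800.5 m, N 2942811.2 m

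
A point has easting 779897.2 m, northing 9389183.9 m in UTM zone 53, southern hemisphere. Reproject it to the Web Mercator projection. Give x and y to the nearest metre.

Unproject from UTM 53S (λ₀ = 135°) → φ = -5.52070026°, λ = 137.52619994°.
Web Mercator (R = 6378137 m): x = 15309346.548 m, y = -615514.704 m.

x 15309347 m, y -615515 m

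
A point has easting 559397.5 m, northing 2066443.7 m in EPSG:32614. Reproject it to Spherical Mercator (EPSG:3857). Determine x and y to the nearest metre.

x -10957923 m, y 2118284 m

Unproject from UTM 14N (λ₀ = -99°) → φ = 18.68839968°, λ = -98.43670012°.
Web Mercator (R = 6378137 m): x = -10957923.333 m, y = 2118284.152 m.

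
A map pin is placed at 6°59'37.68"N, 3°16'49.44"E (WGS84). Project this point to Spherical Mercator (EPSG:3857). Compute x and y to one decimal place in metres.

x 365172.5 m, y 780486.9 m

Web Mercator is spherical with R = a = 6378137 m.
x = R·λ = 6378137 × 0.057253781 = 365172.458 m.
y = R·ln tan(π/4 + φ/2) = 6378137 × 0.122369095 = 780486.855 m.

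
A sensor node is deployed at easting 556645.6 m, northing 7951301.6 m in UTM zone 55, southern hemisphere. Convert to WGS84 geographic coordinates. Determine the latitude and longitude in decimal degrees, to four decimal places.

Zone 55S: λ₀ = 147°, k₀ = 0.9996, false easting 500000 m, false northing 10000000 m.
Meridian distance M = (N − FN)/k₀ = -2049518.2 m.
Inverse transverse Mercator on WGS84 gives φ = -18.52810012°, λ = 147.53669991°.

lat -18.5281°, lon 147.5367°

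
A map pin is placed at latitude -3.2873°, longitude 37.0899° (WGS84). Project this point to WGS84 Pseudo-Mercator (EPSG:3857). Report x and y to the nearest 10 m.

Web Mercator is spherical with R = a = 6378137 m.
x = R·λ = 6378137 × 0.647340874 = 4128828.782 m.
y = R·ln tan(π/4 + φ/2) = 6378137 × -0.057405712 = -366141.495 m.

x 4128830 m, y -366140 m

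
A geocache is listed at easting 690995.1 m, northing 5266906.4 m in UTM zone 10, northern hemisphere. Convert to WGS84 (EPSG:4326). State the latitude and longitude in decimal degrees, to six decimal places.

Zone 10N: λ₀ = -123°, k₀ = 0.9996, false easting 500000 m.
Meridian distance M = (N − FN)/k₀ = 5269014.0 m.
Inverse transverse Mercator on WGS84 gives φ = 47.52749972°, λ = -120.46259938°.

lat 47.527500°, lon -120.462599°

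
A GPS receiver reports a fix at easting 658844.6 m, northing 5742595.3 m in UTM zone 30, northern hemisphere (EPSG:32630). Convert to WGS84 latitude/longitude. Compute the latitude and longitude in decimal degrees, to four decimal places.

lat 51.8116°, lon -0.6957°

Zone 30N: λ₀ = -3°, k₀ = 0.9996, false easting 500000 m.
Meridian distance M = (N − FN)/k₀ = 5744893.3 m.
Inverse transverse Mercator on WGS84 gives φ = 51.81159973°, λ = -0.69570023°.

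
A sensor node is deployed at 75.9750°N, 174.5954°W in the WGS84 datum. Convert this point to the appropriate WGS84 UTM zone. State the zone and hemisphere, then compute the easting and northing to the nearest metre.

Zone 1N: E 565033 m, N 8433720 m

Longitude -174.5954° lies in the 6° band [-180°, -174°), giving zone 1; latitude is north of the equator, so 1N.
Zone 1 central meridian λ₀ = 6×1 − 183 = -177°; Δλ = +2.4046°.
Transverse Mercator on WGS84 with k₀ = 0.9996 gives E = 565033.166 m, N = 8433719.989 m.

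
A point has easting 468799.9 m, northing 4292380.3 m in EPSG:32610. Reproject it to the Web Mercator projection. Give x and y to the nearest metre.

x -13732283 m, y 4690150 m

Unproject from UTM 10N (λ₀ = -123°) → φ = 38.77960021°, λ = -123.35920039°.
Web Mercator (R = 6378137 m): x = -13732283.372 m, y = 4690150.185 m.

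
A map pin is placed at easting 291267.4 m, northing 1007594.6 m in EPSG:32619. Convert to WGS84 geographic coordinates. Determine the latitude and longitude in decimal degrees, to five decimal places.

Zone 19N: λ₀ = -69°, k₀ = 0.9996, false easting 500000 m.
Meridian distance M = (N − FN)/k₀ = 1007997.8 m.
Inverse transverse Mercator on WGS84 gives φ = 9.11029992°, λ = -70.89930024°.

lat 9.11030°, lon -70.89930°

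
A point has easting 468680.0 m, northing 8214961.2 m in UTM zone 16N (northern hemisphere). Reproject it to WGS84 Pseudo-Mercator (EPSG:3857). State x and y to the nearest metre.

Unproject from UTM 16N (λ₀ = -87°) → φ = 74.02379996°, λ = -88.01950081°.
Web Mercator (R = 6378137 m): x = -9798286.010 m, y = 12525164.086 m.

x -9798286 m, y 12525164 m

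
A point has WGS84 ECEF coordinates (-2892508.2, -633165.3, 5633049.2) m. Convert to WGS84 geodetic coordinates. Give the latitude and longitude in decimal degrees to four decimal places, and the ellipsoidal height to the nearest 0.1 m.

lat 62.4296°, lon -167.6528°, h 2498.8 m

λ = atan2(Y, X) = -167.65280078°; p = √(X²+Y²) = 2960996.8 m.
Bowring's method on WGS84 (a = 6378137 m, b = 6356752.314 m) gives φ = 62.42959977°, h = 2498.837 m.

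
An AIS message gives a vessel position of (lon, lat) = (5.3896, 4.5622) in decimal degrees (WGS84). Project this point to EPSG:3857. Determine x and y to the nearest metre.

x 599968 m, y 508399 m

Web Mercator is spherical with R = a = 6378137 m.
x = R·λ = 6378137 × 0.094066265 = 599967.528 m.
y = R·ln tan(π/4 + φ/2) = 6378137 × 0.079709685 = 508399.291 m.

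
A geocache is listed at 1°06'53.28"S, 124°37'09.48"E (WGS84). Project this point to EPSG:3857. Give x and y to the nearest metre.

Web Mercator is spherical with R = a = 6378137 m.
x = R·λ = 6378137 × 2.175017097 = 13872557.019 m.
y = R·ln tan(π/4 + φ/2) = 6378137 × -0.019458158 = -124106.799 m.

x 13872557 m, y -124107 m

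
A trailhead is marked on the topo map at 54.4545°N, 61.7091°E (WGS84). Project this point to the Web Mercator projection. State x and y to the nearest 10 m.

Web Mercator is spherical with R = a = 6378137 m.
x = R·λ = 6378137 × 1.077026973 = 6869425.589 m.
y = R·ln tan(π/4 + φ/2) = 6378137 × 1.137747185 = 7256707.419 m.

x 6869430 m, y 7256710 m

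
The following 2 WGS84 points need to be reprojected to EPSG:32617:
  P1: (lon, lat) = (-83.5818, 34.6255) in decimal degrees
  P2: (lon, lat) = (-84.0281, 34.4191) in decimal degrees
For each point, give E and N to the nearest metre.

P1: E 263310 m, N 3834545 m; P2: E 221695 m, N 3812786 m

UTM zone 17N: λ₀ = -81°, k₀ = 0.9996.
P1 (34.6255°, -83.5818°) → (263309.525, 3834545.057) m.
P2 (34.4191°, -84.0281°) → (221695.193, 3812785.781) m.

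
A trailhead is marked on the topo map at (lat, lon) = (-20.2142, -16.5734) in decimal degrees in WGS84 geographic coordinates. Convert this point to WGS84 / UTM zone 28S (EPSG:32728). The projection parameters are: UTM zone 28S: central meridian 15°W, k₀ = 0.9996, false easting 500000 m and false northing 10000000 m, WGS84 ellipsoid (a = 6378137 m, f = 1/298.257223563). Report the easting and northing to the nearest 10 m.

Zone 28 central meridian λ₀ = 6×28 − 183 = -15°; Δλ = -1.5734°.
Transverse Mercator on WGS84 with k₀ = 0.9996 gives E = 335622.073 m, N = 7764035.035 m.

E 335620 m, N 7764040 m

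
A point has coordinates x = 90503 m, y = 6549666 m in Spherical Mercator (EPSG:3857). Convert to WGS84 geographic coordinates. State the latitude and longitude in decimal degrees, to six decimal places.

R = 6378137 m. λ = x/R = 0.81300228°.
φ = 2·arctan(exp(y/R)) − 90° = 2·arctan(2.79238) − 90° = 50.59329957°.

lat 50.593300°, lon 0.813002°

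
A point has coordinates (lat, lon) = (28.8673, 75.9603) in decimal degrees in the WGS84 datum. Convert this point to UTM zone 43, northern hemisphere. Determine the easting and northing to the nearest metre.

E 593655 m, N 3193663 m

Zone 43 central meridian λ₀ = 6×43 − 183 = 75°; Δλ = +0.9603°.
Transverse Mercator on WGS84 with k₀ = 0.9996 gives E = 593654.725 m, N = 3193662.671 m.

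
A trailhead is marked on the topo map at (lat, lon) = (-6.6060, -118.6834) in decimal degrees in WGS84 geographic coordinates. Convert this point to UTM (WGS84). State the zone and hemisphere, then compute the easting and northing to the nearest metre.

Longitude -118.6834° lies in the 6° band [-120°, -114°), giving zone 11; latitude is south of the equator, so 11S.
Zone 11 central meridian λ₀ = 6×11 − 183 = -117°; Δλ = -1.6834°.
Transverse Mercator on WGS84 with k₀ = 0.9996 gives E = 313888.910 m, N = 9269491.514 m.

Zone 11S: E 313889 m, N 9269492 m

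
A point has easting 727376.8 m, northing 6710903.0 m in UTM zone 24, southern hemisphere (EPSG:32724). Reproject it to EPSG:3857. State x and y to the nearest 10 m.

Unproject from UTM 24S (λ₀ = -39°) → φ = -29.71120015°, λ = -36.64960021°.
Web Mercator (R = 6378137 m): x = -4079814.833 m, y = -3466481.070 m.

x -4079810 m, y -3466480 m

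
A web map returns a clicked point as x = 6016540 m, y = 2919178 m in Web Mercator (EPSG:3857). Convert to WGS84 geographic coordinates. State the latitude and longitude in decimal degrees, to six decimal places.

lat 25.353102°, lon 54.047498°

R = 6378137 m. λ = x/R = 54.04749840°.
φ = 2·arctan(exp(y/R)) − 90° = 2·arctan(1.58041) − 90° = 25.35310230°.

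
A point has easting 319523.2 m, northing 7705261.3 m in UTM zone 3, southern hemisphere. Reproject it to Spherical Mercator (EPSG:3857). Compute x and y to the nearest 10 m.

Unproject from UTM 3S (λ₀ = -165°) → φ = -20.74359983°, λ = -166.73339975°.
Web Mercator (R = 6378137 m): x = -18560677.158 m, y = -2361331.735 m.

x -18560680 m, y -2361330 m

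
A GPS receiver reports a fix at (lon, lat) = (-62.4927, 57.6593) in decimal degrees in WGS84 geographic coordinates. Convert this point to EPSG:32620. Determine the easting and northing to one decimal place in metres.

E 530270.2 m, N 6390893.2 m

Zone 20 central meridian λ₀ = 6×20 − 183 = -63°; Δλ = +0.5073°.
Transverse Mercator on WGS84 with k₀ = 0.9996 gives E = 530270.207 m, N = 6390893.219 m.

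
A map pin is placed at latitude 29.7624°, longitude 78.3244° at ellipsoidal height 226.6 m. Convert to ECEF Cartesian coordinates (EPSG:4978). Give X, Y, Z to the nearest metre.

X 1121450 m, Y 5426915 m, Z 3147650 m

WGS84: a = 6378137 m, e² = 0.006694380; N(φ) = a/√(1−e²sin²φ) = 6383404.241 m.
X = (N+h)·cosφ·cosλ = 1121450.010 m; Y = (N+h)·cosφ·sinλ = 5426914.769 m; Z = (N(1−e²)+h)·sinφ = 3147649.547 m.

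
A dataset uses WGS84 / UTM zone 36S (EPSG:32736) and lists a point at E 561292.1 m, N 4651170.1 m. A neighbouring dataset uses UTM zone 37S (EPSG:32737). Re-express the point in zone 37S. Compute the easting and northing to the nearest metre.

UTM 36S → geographic: φ = -48.28969965°, λ = 33.82629942°.
UTM 37S (λ₀ = 39°) forward: E = 116290.605 m, N = 4638550.602 m.

E 116291 m, N 4638551 m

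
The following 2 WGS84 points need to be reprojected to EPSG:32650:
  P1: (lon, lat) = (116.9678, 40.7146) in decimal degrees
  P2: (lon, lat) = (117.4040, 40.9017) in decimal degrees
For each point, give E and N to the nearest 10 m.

UTM zone 50N: λ₀ = 117°, k₀ = 0.9996.
P1 (40.7146°, 116.9678°) → (497280.283, 4507076.240) m.
P2 (40.9017°, 117.4040°) → (534027.489, 4527923.473) m.

P1: E 497280 m, N 4507080 m; P2: E 534030 m, N 4527920 m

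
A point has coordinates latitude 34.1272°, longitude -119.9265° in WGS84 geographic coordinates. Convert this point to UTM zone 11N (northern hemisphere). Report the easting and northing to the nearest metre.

Zone 11 central meridian λ₀ = 6×11 − 183 = -117°; Δλ = -2.9265°.
Transverse Mercator on WGS84 with k₀ = 0.9996 gives E = 230103.744 m, N = 3780128.876 m.

E 230104 m, N 3780129 m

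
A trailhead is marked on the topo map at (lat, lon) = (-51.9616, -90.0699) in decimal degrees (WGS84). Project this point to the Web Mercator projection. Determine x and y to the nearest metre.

x -10026535 m, y -6793185 m

Web Mercator is spherical with R = a = 6378137 m.
x = R·λ = 6378137 × -1.572016312 = -10026535.404 m.
y = R·ln tan(π/4 + φ/2) = 6378137 × -1.065073581 = -6793185.218 m.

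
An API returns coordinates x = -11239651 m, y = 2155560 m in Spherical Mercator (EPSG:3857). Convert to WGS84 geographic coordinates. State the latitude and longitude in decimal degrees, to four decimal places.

lat 19.0053°, lon -100.9675°

R = 6378137 m. λ = x/R = -100.96750281°.
φ = 2·arctan(exp(y/R)) − 90° = 2·arctan(1.40209) − 90° = 19.00530073°.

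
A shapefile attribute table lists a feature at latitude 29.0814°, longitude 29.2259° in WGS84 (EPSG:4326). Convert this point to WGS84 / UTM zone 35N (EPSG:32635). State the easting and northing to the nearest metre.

Zone 35 central meridian λ₀ = 6×35 − 183 = 27°; Δλ = +2.2259°.
Transverse Mercator on WGS84 with k₀ = 0.9996 gives E = 716661.392 m, N = 3219050.333 m.

E 716661 m, N 3219050 m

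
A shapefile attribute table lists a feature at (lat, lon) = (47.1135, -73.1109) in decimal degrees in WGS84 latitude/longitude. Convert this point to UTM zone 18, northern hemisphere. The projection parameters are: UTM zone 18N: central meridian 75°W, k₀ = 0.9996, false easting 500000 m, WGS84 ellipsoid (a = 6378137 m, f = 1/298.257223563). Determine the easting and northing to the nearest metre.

E 643314 m, N 5219508 m

Zone 18 central meridian λ₀ = 6×18 − 183 = -75°; Δλ = +1.8891°.
Transverse Mercator on WGS84 with k₀ = 0.9996 gives E = 643313.611 m, N = 5219508.466 m.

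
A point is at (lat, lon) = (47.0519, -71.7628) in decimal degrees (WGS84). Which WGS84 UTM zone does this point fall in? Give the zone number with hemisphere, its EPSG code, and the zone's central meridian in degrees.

Zone 19N (EPSG:32619), central meridian -69°

UTM zone = ⌊(λ + 180)/6⌋ + 1; -71.7628° ∈ [-72°, -66°) → zone 19.
Hemisphere: N (φ ≥ 0).
Central meridian λ₀ = 6×19 − 183 = -69°.
EPSG code: 32619.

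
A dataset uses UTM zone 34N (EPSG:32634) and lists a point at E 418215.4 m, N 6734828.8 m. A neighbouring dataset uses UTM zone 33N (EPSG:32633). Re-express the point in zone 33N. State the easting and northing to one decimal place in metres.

UTM 34N → geographic: φ = 60.74059989°, λ = 19.50000022°.
UTM 33N (λ₀ = 15°) forward: E = 745236.652 m, N = 6742302.879 m.

E 745236.7 m, N 6742302.9 m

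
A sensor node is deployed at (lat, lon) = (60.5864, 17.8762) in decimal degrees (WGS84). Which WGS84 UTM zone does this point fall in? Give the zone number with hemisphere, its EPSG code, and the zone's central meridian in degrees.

UTM zone = ⌊(λ + 180)/6⌋ + 1; 17.8762° ∈ [12°, 18°) → zone 33.
Hemisphere: N (φ ≥ 0).
Central meridian λ₀ = 6×33 − 183 = 15°.
EPSG code: 32633.

Zone 33N (EPSG:32633), central meridian 15°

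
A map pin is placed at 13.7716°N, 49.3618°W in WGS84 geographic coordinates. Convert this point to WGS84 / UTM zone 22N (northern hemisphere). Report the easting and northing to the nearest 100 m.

Zone 22 central meridian λ₀ = 6×22 − 183 = -51°; Δλ = +1.6382°.
Transverse Mercator on WGS84 with k₀ = 0.9996 gives E = 677105.359 m, N = 1523069.480 m.

E 677100 m, N 1523100 m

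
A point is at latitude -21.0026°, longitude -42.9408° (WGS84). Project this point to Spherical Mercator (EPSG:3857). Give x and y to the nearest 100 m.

x -4780100 m, y -2392200 m

Web Mercator is spherical with R = a = 6378137 m.
x = R·λ = 6378137 × -0.749458343 = -4780147.990 m.
y = R·ln tan(π/4 + φ/2) = 6378137 × -0.375060713 = -2392188.613 m.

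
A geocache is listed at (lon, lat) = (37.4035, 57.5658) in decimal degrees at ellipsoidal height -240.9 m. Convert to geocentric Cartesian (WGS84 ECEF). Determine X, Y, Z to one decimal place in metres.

X 2723799.0 m, Y 2082765.3 m, Z 5359753.2 m

WGS84: a = 6378137 m, e² = 0.006694380; N(φ) = a/√(1−e²sin²φ) = 6393399.439 m.
X = (N+h)·cosφ·cosλ = 2723799.023 m; Y = (N+h)·cosφ·sinλ = 2082765.262 m; Z = (N(1−e²)+h)·sinφ = 5359753.151 m.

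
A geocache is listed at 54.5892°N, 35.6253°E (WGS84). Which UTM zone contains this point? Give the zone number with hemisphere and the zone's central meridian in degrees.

UTM zone = ⌊(λ + 180)/6⌋ + 1; 35.6253° ∈ [30°, 36°) → zone 36.
Hemisphere: N (φ ≥ 0).
Central meridian λ₀ = 6×36 − 183 = 33°.

Zone 36N, central meridian 33°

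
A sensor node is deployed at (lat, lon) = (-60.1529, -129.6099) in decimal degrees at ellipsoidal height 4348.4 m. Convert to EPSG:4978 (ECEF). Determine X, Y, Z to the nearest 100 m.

X -2030300 m, Y -2453400 m, Z -5512700 m

WGS84: a = 6378137 m, e² = 0.006694380; N(φ) = a/√(1−e²sin²φ) = 6394258.810 m.
X = (N+h)·cosφ·cosλ = -2030303.516 m; Y = (N+h)·cosφ·sinλ = -2453352.130 m; Z = (N(1−e²)+h)·sinφ = -5512746.621 m.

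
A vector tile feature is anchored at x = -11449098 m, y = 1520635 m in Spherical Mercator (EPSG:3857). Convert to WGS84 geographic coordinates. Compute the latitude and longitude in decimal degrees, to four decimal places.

lat 13.5325°, lon -102.8490°

R = 6378137 m. λ = x/R = -102.84899723°.
φ = 2·arctan(exp(y/R)) − 90° = 2·arctan(1.26923) − 90° = 13.53249664°.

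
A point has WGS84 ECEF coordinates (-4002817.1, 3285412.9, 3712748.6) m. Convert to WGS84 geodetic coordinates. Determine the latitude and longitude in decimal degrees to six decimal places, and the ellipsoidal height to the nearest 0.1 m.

λ = atan2(Y, X) = 140.62170032°; p = √(X²+Y²) = 5178463.3 m.
Bowring's method on WGS84 (a = 6378137 m, b = 6356752.314 m) gives φ = 35.82139984°, h = 1037.729 m.

lat 35.821400°, lon 140.621700°, h 1037.7 m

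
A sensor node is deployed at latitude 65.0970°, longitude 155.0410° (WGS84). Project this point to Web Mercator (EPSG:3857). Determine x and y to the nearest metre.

Web Mercator is spherical with R = a = 6378137 m.
x = R·λ = 6378137 × 2.705975926 = 17259085.172 m.
y = R·ln tan(π/4 + φ/2) = 6378137 × 1.510467436 = 9633968.238 m.

x 17259085 m, y 9633968 m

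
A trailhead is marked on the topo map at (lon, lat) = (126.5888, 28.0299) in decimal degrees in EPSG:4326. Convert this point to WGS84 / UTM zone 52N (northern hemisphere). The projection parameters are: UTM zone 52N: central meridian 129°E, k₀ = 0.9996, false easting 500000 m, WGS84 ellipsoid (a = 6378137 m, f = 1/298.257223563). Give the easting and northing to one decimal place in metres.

E 262950.9 m, N 3102859.4 m

Zone 52 central meridian λ₀ = 6×52 − 183 = 129°; Δλ = -2.4112°.
Transverse Mercator on WGS84 with k₀ = 0.9996 gives E = 262950.857 m, N = 3102859.431 m.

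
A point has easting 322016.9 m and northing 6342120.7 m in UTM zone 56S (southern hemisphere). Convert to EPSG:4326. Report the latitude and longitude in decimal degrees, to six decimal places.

lat -33.044900°, lon 151.093900°

Zone 56S: λ₀ = 153°, k₀ = 0.9996, false easting 500000 m, false northing 10000000 m.
Meridian distance M = (N − FN)/k₀ = -3659343.0 m.
Inverse transverse Mercator on WGS84 gives φ = -33.04489985°, λ = 151.09389988°.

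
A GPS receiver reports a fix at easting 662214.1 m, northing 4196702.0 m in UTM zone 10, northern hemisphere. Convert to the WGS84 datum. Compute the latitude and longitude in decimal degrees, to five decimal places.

lat 37.90340°, lon -121.15490°

Zone 10N: λ₀ = -123°, k₀ = 0.9996, false easting 500000 m.
Meridian distance M = (N − FN)/k₀ = 4198381.4 m.
Inverse transverse Mercator on WGS84 gives φ = 37.90339979°, λ = -121.15489955°.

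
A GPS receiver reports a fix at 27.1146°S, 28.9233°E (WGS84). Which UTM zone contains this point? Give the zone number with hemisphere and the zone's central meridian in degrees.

UTM zone = ⌊(λ + 180)/6⌋ + 1; 28.9233° ∈ [24°, 30°) → zone 35.
Hemisphere: S (φ < 0).
Central meridian λ₀ = 6×35 − 183 = 27°.

Zone 35S, central meridian 27°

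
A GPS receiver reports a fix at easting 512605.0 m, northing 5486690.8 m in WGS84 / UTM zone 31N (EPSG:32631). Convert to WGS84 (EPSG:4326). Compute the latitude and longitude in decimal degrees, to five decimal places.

lat 49.53270°, lon 3.17420°

Zone 31N: λ₀ = 3°, k₀ = 0.9996, false easting 500000 m.
Meridian distance M = (N − FN)/k₀ = 5488886.4 m.
Inverse transverse Mercator on WGS84 gives φ = 49.53269968°, λ = 3.17420013°.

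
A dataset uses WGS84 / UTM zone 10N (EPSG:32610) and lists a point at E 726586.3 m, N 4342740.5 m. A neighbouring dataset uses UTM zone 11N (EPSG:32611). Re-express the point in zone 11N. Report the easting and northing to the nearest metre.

UTM 10N → geographic: φ = 39.20440016°, λ = -120.37589993°.
UTM 11N (λ₀ = -117°) forward: E = 208483.610 m, N = 4344891.450 m.

E 208484 m, N 4344891 m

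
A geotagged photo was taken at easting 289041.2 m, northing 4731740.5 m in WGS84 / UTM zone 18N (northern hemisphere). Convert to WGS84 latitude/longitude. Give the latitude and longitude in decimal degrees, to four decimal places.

lat 42.7092°, lon -77.5760°

Zone 18N: λ₀ = -75°, k₀ = 0.9996, false easting 500000 m.
Meridian distance M = (N − FN)/k₀ = 4733634.0 m.
Inverse transverse Mercator on WGS84 gives φ = 42.70919983°, λ = -77.57600045°.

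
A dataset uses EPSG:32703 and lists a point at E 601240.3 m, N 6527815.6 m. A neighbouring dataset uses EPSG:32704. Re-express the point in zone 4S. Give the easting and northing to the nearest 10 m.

E 30460 m, N 6517760 m

UTM 3S → geographic: φ = -31.37980005°, λ = -163.93530028°.
UTM 4S (λ₀ = -159°) forward: E = 30456.491 m, N = 6517759.166 m.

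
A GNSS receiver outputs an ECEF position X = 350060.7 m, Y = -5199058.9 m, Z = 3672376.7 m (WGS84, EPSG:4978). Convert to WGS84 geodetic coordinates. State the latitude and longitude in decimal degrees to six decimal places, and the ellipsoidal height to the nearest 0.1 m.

λ = atan2(Y, X) = -86.14800034°; p = √(X²+Y²) = 5210830.6 m.
Bowring's method on WGS84 (a = 6378137 m, b = 6356752.314 m) gives φ = 35.35590021°, h = 3864.442 m.

lat 35.355900°, lon -86.148000°, h 3864.4 m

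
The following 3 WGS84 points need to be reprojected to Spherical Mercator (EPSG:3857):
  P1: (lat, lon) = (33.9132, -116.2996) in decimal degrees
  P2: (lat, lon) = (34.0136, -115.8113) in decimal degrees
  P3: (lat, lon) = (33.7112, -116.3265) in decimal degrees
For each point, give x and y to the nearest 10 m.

Web Mercator: x = R·λ, y = R·ln tan(π/4+φ/2), R = 6378137 m.
P1 (33.9132°, -116.2996°) → (-12946412.251, 4017152.853) m.
P2 (34.0136°, -115.8113°) → (-12892054.944, 4030628.320) m.
P3 (33.7112°, -116.3265°) → (-12949406.746, 3990088.851) m.

P1: x -12946410 m, y 4017150 m; P2: x -12892050 m, y 4030630 m; P3: x -12949410 m, y 3990090 m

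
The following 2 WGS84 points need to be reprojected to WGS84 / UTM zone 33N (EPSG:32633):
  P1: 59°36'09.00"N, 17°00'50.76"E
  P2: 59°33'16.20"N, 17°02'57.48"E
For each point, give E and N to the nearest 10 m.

UTM zone 33N: λ₀ = 15°, k₀ = 0.9996.
P1 (59.6025°, 17.0141°) → (613675.336, 6608867.478) m.
P2 (59.5545°, 17.0493°) → (615826.489, 6603584.614) m.

P1: E 613680 m, N 6608870 m; P2: E 615830 m, N 6603580 m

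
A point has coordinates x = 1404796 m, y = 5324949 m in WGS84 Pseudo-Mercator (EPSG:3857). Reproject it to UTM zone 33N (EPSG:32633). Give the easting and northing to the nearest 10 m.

E 306230 m, N 4773030 m

Web Mercator inverse (R = 6378137 m) → φ = 43.08519895°, λ = 12.61949718°.
UTM 33N forward: E = 306233.626 m, N = 4773026.487 m.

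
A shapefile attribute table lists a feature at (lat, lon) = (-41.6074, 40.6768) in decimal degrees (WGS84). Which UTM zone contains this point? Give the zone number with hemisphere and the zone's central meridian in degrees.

Zone 37S, central meridian 39°

UTM zone = ⌊(λ + 180)/6⌋ + 1; 40.6768° ∈ [36°, 42°) → zone 37.
Hemisphere: S (φ < 0).
Central meridian λ₀ = 6×37 − 183 = 39°.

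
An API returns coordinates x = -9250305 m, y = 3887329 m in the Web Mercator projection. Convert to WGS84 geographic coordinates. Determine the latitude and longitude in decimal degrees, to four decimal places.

R = 6378137 m. λ = x/R = -83.09690364°.
φ = 2·arctan(exp(y/R)) − 90° = 2·arctan(1.83947) − 90° = 32.93989692°.

lat 32.9399°, lon -83.0969°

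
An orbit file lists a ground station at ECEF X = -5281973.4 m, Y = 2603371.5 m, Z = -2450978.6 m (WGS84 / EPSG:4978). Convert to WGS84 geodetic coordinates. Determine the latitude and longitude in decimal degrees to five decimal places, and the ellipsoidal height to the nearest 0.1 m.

λ = atan2(Y, X) = 153.76230003°; p = √(X²+Y²) = 5888699.9 m.
Bowring's method on WGS84 (a = 6378137 m, b = 6356752.314 m) gives φ = -22.73469999°, h = 3441.679 m.

lat -22.73470°, lon 153.76230°, h 3441.7 m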